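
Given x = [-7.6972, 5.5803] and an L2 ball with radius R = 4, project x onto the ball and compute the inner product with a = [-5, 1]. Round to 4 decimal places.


Step 1: Compute ||x|| (intermediates to 6 decimals).
||x|| = sqrt((-7.6972)^2 + 5.5803^2) = 9.507189
Step 2: Project.
Since ||x|| > R, scale = R/||x|| = 4/9.507189 = 0.420734, proj(x) = scale * x
proj(x) = [-3.238474, 2.347822]
Step 3: Dot product.
a^T * proj(x) = -5*(-3.238474) + 1*2.347822 = 18.5402


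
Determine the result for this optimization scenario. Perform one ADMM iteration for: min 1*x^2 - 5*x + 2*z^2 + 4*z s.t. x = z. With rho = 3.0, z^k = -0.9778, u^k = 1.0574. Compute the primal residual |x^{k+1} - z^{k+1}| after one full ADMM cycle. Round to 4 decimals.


ADMM iteration with rho = 3.0, z^k = -0.9778, u^k = 1.0574
Step 1: x-update.
Minimize 1*x^2 - 5*x + (3.0/2)*(x + 0.9778 + 1.0574)^2
FOC: (2*1 + 3.0)*x = 5 + 3.0*(-0.9778 - 1.0574)
x^{k+1} = -0.2211
Step 2: z-update.
Minimize 2*z^2 + 4*z + (3.0/2)*(-0.2211 - z + 1.0574)^2
FOC: (2*2 + 3.0)*z = -4 + 3.0*(-0.2211 + 1.0574)
z^{k+1} = -0.213
Step 3: u-update.
u^{k+1} = 1.0574 - 0.2211 + 0.213 = 1.0493
Step 4: Primal residual = |-0.2211 + 0.213| = 0.0081


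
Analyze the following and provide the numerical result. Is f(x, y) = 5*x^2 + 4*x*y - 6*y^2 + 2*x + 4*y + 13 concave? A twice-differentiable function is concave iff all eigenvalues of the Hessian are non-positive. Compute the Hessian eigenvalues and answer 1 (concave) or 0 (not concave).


The Hessian of f(x,y) = 5*x^2 + 4*x*y - 6*y^2 + 2*x + 4*y + 13 is:
H = [[10, 4], [4, -12]]
Trace = 10 - 12 = -2
Determinant = 10*-12 - (4)^2 = -136
Discriminant = (-2)^2 - 4*-136 = 548.0
Eigenvalues: lambda_1 = -12.7047, lambda_2 = 10.7047
The function is not concave.

0


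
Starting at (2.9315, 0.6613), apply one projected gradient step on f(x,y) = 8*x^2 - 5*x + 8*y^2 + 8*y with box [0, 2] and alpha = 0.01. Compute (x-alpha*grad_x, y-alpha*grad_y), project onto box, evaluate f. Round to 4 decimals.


Step 1: Compute gradient at (2.9315, 0.6613).
grad_x = 2*8*2.9315 - 5 = 41.904
grad_y = 2*8*0.6613 + 8 = 18.5808
Step 2: Gradient step.
x_raw = 2.9315 - 0.01*41.904 = 2.5125
y_raw = 0.6613 - 0.01*18.5808 = 0.4755
Step 3: Project onto [0, 2].
x_proj = clip(2.5125) = 2.0
y_proj = clip(0.4755) = 0.4755
Step 4: Evaluate f.
f(2.0, 0.4755) = 27.6127


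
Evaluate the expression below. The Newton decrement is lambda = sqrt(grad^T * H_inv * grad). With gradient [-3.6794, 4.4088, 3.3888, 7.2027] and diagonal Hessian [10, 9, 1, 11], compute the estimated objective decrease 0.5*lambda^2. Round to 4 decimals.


Step 1: H is diagonal, so H^(-1) * g = [-0.3679, 0.4899, 3.3888, 0.6548].
Step 2: g^T H^(-1) g = sum_i g_i^2 / H_ii
  = (-3.6794)^2/10 + (4.4088)^2/9 + (3.3888)^2/1 + (7.2027)^2/11
  = 1.3538 + 2.1597 + 11.484 + 4.7163 = 19.7138
Step 3: Objective decrease = 0.5 * g^T H^(-1) g = 9.8569


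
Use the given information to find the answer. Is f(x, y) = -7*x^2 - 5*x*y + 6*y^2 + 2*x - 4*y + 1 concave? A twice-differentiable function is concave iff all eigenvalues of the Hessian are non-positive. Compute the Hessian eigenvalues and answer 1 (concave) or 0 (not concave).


The Hessian of f(x,y) = -7*x^2 - 5*x*y + 6*y^2 + 2*x - 4*y + 1 is:
H = [[-14, -5], [-5, 12]]
Trace = -14 + 12 = -2
Determinant = -14*12 - (-5)^2 = -193
Discriminant = (-2)^2 - 4*-193 = 776.0
Eigenvalues: lambda_1 = -14.9284, lambda_2 = 12.9284
The function is not concave.

0


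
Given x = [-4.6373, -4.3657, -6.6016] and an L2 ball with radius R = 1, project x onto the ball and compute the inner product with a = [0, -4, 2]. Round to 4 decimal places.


Step 1: Compute ||x|| (intermediates to 6 decimals).
||x|| = sqrt((-4.6373)^2 + (-4.3657)^2 + (-6.6016)^2) = 9.173059
Step 2: Project.
Since ||x|| > R, scale = R/||x|| = 1/9.173059 = 0.109015, proj(x) = scale * x
proj(x) = [-0.505535, -0.475927, -0.719673]
Step 3: Dot product.
a^T * proj(x) = 0*(-0.505535) - 4*(-0.475927) + 2*(-0.719673) = 0.4644


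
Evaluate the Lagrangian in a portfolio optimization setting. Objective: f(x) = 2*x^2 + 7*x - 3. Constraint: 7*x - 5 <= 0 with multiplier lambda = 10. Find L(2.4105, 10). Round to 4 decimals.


Step 1: Evaluate f(x).
f(2.4105) = 2*2.4105^2 + 7*2.4105 - 3 = 25.4945
Step 2: Evaluate g(x).
g(2.4105) = 7*2.4105 - 5 = 11.8735
Step 3: Compute Lagrangian.
L = 25.4945 + 10*11.8735 = 144.2295


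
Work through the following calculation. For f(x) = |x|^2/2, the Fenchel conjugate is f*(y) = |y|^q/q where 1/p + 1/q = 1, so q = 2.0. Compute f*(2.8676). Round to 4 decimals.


The conjugate exponent q satisfies 1/p + 1/q = 1.
p = 2, so q = 2/(2 - 1) = 2.0
|y|^q = 2.8676^2.0 = 8.2231
f*(2.8676) = 8.2231 / 2.0 = 4.1116


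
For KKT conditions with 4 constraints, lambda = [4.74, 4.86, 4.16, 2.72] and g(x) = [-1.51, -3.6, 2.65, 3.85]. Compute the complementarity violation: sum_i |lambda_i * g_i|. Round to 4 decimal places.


KKT complementary slackness check:
lambda_1 * g_1 = 4.74 * -1.51 = -7.1574
lambda_2 * g_2 = 4.86 * -3.6 = -17.496
lambda_3 * g_3 = 4.16 * 2.65 = 11.024
lambda_4 * g_4 = 2.72 * 3.85 = 10.472
Total violation = 7.1574 + 17.496 + 11.024 + 10.472 = 46.1494


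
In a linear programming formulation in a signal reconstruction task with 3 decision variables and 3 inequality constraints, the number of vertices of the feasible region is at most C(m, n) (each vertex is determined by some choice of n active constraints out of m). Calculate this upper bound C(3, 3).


Each vertex corresponds to some choice of n active constraints out of m, so the number of vertices is at most C(m, n) = m! / (n!(m-n)!).
m = 3, n = 3
Numerator: 3 * 2 * 1
Denominator: 3! = 6
C(3, 3) = 1


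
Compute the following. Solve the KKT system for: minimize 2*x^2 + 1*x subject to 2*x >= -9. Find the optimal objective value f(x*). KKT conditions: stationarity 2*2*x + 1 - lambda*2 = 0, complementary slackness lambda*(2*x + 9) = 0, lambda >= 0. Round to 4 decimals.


Step 1: Try lambda = 0 (constraint inactive).
Stationarity: 2*2*x + 1 = 0
x* = -1/(2*2) = -0.25
Check constraint: 2*-0.25 = -0.5 >= -9 -- satisfied.
Step 2: Compute optimal value.
f(x*) = 2*(-0.25)^2 + 1*(-0.25) = -0.125


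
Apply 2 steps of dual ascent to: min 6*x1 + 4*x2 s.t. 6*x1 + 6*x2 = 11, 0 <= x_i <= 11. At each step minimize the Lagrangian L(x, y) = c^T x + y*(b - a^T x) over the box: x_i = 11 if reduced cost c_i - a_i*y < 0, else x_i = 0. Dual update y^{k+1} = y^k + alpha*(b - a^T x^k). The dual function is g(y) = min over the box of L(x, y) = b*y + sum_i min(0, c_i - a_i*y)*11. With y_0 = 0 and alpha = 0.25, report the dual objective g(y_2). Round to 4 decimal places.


Dual ascent for LP: min 6*x1 + 4*x2, 6*x1 + 6*x2 = 11, 0 <= x_i <= 11
Step 1: y^k = 0.0, reduced costs: (6.0, 4.0)
  x^k = (0.0, 0.0), subgradient = b - a^T x = 11.0
  y^{k+1} = 0.0 + 0.25*11.0 = 2.75
Step 2: y^k = 2.75, reduced costs: (-10.5, -12.5)
  x^k = (11.0, 11.0), subgradient = b - a^T x = -121.0
  y^{k+1} = 2.75 + 0.25*-121.0 = -27.5
Dual objective at y_2 = -27.5: reduced costs (171.0, 169.0), box minimizer x = (0.0, 0.0)
g(y_2) = b*y + (c1 - a1*y)*x1 + (c2 - a2*y)*x2 = 11*(-27.5) + 171.0*0.0 + 169.0*0.0 = -302.5 + 0.0 + 0.0 = -302.5


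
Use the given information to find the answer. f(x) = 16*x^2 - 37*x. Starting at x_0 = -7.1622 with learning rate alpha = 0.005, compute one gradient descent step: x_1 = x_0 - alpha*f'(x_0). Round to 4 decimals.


We compute the gradient at x_0 and apply the update.
f'(x) = 32*x - 37
f'(-7.1622) = 32*-7.1622 - 37 = -266.1904
x_1 = -7.1622 - 0.005*-266.1904 = -5.8312


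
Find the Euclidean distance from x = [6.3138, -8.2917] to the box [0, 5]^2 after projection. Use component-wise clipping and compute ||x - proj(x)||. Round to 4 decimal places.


Project each component onto [0, 5].
clip(6.3138) = 5.0, clip(-8.2917) = 0.0
Projection = [5.0, 0.0]
Squared diffs: [1.7261, 68.7523]
Distance = sqrt(70.4784) = 8.3951


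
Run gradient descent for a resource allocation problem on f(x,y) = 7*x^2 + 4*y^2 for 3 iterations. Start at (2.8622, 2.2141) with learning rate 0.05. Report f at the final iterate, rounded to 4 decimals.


Gradient descent on f(x,y) = 7*x^2 + 4*y^2.
Starting point: (2.8622, 2.2141), alpha = 0.05
Step 1: grad_x = 2*7*2.8622 = 40.0708, grad_y = 2*4*2.2141 = 17.7128
  x_1 = 2.8622 - 0.05*40.0708 = 0.8587
  y_1 = 2.2141 - 0.05*17.7128 = 1.3285
Step 2: grad_x = 2*7*0.8587 = 12.0212, grad_y = 2*4*1.3285 = 10.6277
  x_2 = 0.8587 - 0.05*12.0212 = 0.2576
  y_2 = 1.3285 - 0.05*10.6277 = 0.7971
Step 3: grad_x = 2*7*0.2576 = 3.6064, grad_y = 2*4*0.7971 = 6.3766
  x_3 = 0.2576 - 0.05*3.6064 = 0.0773
  y_3 = 0.7971 - 0.05*6.3766 = 0.4782
f(0.0773, 0.4782) = 7*0.0773^2 + 4*0.4782^2 = 0.9567


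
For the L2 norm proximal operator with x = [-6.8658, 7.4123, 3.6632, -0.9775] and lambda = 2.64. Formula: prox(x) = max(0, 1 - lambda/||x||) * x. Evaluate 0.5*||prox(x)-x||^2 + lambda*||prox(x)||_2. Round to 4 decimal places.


Step 1: Compute ||x||.
||x|| = 10.7915
Step 2: Compute scaling factor.
scale = max(0, 1 - 2.64/10.7915) = 0.7554
Step 3: prox(x) = [-5.1862, 5.599, 2.767, -0.7384]
||prox(x)|| = 8.1515
Step 4: Proximal objective.
0.5*||prox-x||^2 = 3.4848
lambda*||prox|| = 21.52
Total = 25.0047


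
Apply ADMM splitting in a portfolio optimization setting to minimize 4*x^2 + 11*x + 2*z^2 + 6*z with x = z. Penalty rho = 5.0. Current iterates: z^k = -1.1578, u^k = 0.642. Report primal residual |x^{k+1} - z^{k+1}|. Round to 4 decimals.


ADMM iteration with rho = 5.0, z^k = -1.1578, u^k = 0.642
Step 1: x-update.
Minimize 4*x^2 + 11*x + (5.0/2)*(x + 1.1578 + 0.642)^2
FOC: (2*4 + 5.0)*x = -11 + 5.0*(-1.1578 - 0.642)
x^{k+1} = -1.5384
Step 2: z-update.
Minimize 2*z^2 + 6*z + (5.0/2)*(-1.5384 - z + 0.642)^2
FOC: (2*2 + 5.0)*z = -6 + 5.0*(-1.5384 + 0.642)
z^{k+1} = -1.1647
Step 3: u-update.
u^{k+1} = 0.642 - 1.5384 + 1.1647 = 0.2683
Step 4: Primal residual = |-1.5384 + 1.1647| = 0.3737


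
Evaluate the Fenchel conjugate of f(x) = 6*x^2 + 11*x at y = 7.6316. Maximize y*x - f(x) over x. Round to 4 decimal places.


f*(y) = sup_x {y*x - a*x^2 - b*x} = sup_x {(y-b)*x - a*x^2}
FOC: (y - b) - 2a*x = 0 => x* = (y - b)/(2a)
x* = (7.6316 - 11)/(2*6) = -0.2807
f*(7.6316) = (y-b)^2/(4a) = (7.6316 - 11)^2/(4*6)
= 11.3461/24 = 0.4728


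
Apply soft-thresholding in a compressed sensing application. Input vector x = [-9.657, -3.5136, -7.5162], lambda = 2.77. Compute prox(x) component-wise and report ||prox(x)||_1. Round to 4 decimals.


Soft-thresholding with lambda = 2.77:
prox(-9.657) = sign(-9.657)*max(|-9.657| - 2.77, 0) = -6.887
prox(-3.5136) = sign(-3.5136)*max(|-3.5136| - 2.77, 0) = -0.7436
prox(-7.5162) = sign(-7.5162)*max(|-7.5162| - 2.77, 0) = -4.7462
prox(x) = [-6.887, -0.7436, -4.7462]
||prox(x)||_1 = 6.887 + 0.7436 + 4.7462 = 12.3768


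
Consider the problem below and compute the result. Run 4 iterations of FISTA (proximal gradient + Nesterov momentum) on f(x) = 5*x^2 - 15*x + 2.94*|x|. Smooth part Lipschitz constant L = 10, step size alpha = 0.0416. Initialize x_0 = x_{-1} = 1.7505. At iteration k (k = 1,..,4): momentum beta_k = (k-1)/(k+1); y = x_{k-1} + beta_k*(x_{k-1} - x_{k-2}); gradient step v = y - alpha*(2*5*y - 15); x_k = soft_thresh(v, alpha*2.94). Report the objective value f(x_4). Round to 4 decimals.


FISTA on f(x) = 5*x^2 - 15*x + 2.94*|x|
L = 10, alpha = 0.0416
Iteration 1: beta = 0.0, y = 1.7505 + 0.0*(1.7505 - 1.7505) = 1.7505
  grad(y) = 2.505, v = y - alpha*grad = 1.6463
  prox(v) = soft_thresh(1.6463, 0.1223) = 1.524
Iteration 2: beta = 0.3333, y = 1.524 + 0.3333*(1.524 - 1.7505) = 1.4485
  grad(y) = -0.5152, v = y - alpha*grad = 1.4699
  prox(v) = soft_thresh(1.4699, 0.1223) = 1.3476
Iteration 3: beta = 0.5, y = 1.3476 + 0.5*(1.3476 - 1.524) = 1.2594
  grad(y) = -2.4058, v = y - alpha*grad = 1.3595
  prox(v) = soft_thresh(1.3595, 0.1223) = 1.2372
Iteration 4: beta = 0.6, y = 1.2372 + 0.6*(1.2372 - 1.3476) = 1.171
  grad(y) = -3.2905, v = y - alpha*grad = 1.3078
  prox(v) = soft_thresh(1.3078, 0.1223) = 1.1855
f(x_4) = 5*1.1855^2 - 15*1.1855 + 2.94*|1.1855| = -7.2701


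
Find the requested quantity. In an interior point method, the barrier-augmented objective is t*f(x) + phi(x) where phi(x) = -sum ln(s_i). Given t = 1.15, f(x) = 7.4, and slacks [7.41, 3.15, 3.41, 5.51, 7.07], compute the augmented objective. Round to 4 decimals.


Step 1: Compute log-barrier.
ln values: [2.0028, 1.1474, 1.2267, 1.7066, 1.9559]
phi = -(2.0028 + 1.1474 + 1.2267 + 1.7066 + 1.9559) = -8.0394
Step 2: Compute augmented objective.
t*f(x) = 1.15*7.4 = 8.51
Total = 8.51 - 8.0394 = 0.4706


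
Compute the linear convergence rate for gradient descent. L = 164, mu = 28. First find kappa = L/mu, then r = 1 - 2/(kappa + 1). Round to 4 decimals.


Step 1: Compute the condition number.
kappa = L/mu = 164/28 = 5.8571
Step 2: Compute the convergence rate.
r = 1 - 2/(kappa + 1) = 1 - 2*mu/(L + mu) = (L - mu)/(L + mu) = 136/192 = 0.7083


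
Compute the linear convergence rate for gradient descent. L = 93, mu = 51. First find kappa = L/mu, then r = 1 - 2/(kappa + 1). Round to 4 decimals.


Step 1: Compute the condition number.
kappa = L/mu = 93/51 = 1.8235
Step 2: Compute the convergence rate.
r = 1 - 2/(kappa + 1) = 1 - 2*mu/(L + mu) = (L - mu)/(L + mu) = 42/144 = 0.2917


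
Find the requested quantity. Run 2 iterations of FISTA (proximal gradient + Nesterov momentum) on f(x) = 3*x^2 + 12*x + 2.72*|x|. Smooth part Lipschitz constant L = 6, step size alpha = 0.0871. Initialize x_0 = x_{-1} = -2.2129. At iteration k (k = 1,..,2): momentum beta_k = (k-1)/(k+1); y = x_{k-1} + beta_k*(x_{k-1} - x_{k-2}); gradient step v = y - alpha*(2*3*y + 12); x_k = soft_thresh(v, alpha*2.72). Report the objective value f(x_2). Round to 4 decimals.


FISTA on f(x) = 3*x^2 + 12*x + 2.72*|x|
L = 6, alpha = 0.0871
Iteration 1: beta = 0.0, y = -2.2129 + 0.0*(-2.2129 + 2.2129) = -2.2129
  grad(y) = -1.2774, v = y - alpha*grad = -2.1016
  prox(v) = soft_thresh(-2.1016, 0.2369) = -1.8647
Iteration 2: beta = 0.3333, y = -1.8647 + 0.3333*(-1.8647 + 2.2129) = -1.7487
  grad(y) = 1.508, v = y - alpha*grad = -1.88
  prox(v) = soft_thresh(-1.88, 0.2369) = -1.6431
f(x_2) = 3*(-1.6431)^2 + 12*(-1.6431) + 2.72*|-1.6431| = -7.1486


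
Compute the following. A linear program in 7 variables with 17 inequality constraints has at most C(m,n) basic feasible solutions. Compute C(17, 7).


Each vertex corresponds to some choice of n active constraints out of m, so the number of vertices is at most C(m, n) = m! / (n!(m-n)!).
m = 17, n = 7
Numerator: 17 * 16 * 15 * 14 * 13 * 12 * 11
Denominator: 7! = 5040
C(17, 7) = 19448


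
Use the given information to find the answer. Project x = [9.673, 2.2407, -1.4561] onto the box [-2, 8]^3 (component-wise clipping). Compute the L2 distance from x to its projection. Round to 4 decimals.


Project each component onto [-2, 8].
clip(9.673) = 8.0, clip(2.2407) = 2.2407, clip(-1.4561) = -1.4561
Projection = [8.0, 2.2407, -1.4561]
Squared diffs: [2.7989, 0.0, 0.0]
Distance = sqrt(2.7989) = 1.673


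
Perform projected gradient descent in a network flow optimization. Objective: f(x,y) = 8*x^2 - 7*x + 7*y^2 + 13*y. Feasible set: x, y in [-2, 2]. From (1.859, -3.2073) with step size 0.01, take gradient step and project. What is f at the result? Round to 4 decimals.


Step 1: Compute gradient at (1.859, -3.2073).
grad_x = 2*8*1.859 - 7 = 22.744
grad_y = 2*7*-3.2073 + 13 = -31.9022
Step 2: Gradient step.
x_raw = 1.859 - 0.01*22.744 = 1.6316
y_raw = -3.2073 - 0.01*-31.9022 = -2.8883
Step 3: Project onto [-2, 2].
x_proj = clip(1.6316) = 1.6316
y_proj = clip(-2.8883) = -2.0
Step 4: Evaluate f.
f(1.6316, -2.0) = 11.875


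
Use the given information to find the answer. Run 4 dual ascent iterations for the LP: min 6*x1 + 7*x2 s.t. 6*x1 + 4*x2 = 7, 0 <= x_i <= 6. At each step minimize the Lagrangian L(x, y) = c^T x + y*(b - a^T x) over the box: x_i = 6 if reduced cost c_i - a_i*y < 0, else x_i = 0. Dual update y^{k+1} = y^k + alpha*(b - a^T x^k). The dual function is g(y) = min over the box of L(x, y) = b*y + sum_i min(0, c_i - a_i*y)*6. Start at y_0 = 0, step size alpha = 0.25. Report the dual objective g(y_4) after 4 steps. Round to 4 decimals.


Dual ascent for LP: min 6*x1 + 7*x2, 6*x1 + 4*x2 = 7, 0 <= x_i <= 6
Step 1: y^k = 0.0, reduced costs: (6.0, 7.0)
  x^k = (0.0, 0.0), subgradient = b - a^T x = 7.0
  y^{k+1} = 0.0 + 0.25*7.0 = 1.75
Step 2: y^k = 1.75, reduced costs: (-4.5, 0.0)
  x^k = (6.0, 0.0), subgradient = b - a^T x = -29.0
  y^{k+1} = 1.75 + 0.25*-29.0 = -5.5
Step 3: y^k = -5.5, reduced costs: (39.0, 29.0)
  x^k = (0.0, 0.0), subgradient = b - a^T x = 7.0
  y^{k+1} = -5.5 + 0.25*7.0 = -3.75
Step 4: y^k = -3.75, reduced costs: (28.5, 22.0)
  x^k = (0.0, 0.0), subgradient = b - a^T x = 7.0
  y^{k+1} = -3.75 + 0.25*7.0 = -2.0
Dual objective at y_4 = -2.0: reduced costs (18.0, 15.0), box minimizer x = (0.0, 0.0)
g(y_4) = b*y + (c1 - a1*y)*x1 + (c2 - a2*y)*x2 = 7*(-2.0) + 18.0*0.0 + 15.0*0.0 = -14.0 + 0.0 + 0.0 = -14.0


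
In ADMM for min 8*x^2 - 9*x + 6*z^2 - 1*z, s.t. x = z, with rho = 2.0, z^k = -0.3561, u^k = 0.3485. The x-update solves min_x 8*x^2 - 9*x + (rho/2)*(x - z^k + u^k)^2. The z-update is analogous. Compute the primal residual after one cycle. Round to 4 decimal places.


ADMM iteration with rho = 2.0, z^k = -0.3561, u^k = 0.3485
Step 1: x-update.
Minimize 8*x^2 - 9*x + (2.0/2)*(x + 0.3561 + 0.3485)^2
FOC: (2*8 + 2.0)*x = 9 + 2.0*(-0.3561 - 0.3485)
x^{k+1} = 0.4217
Step 2: z-update.
Minimize 6*z^2 - 1*z + (2.0/2)*(0.4217 - z + 0.3485)^2
FOC: (2*6 + 2.0)*z = 1 + 2.0*(0.4217 + 0.3485)
z^{k+1} = 0.1815
Step 3: u-update.
u^{k+1} = 0.3485 + 0.4217 - 0.1815 = 0.5888
Step 4: Primal residual = |0.4217 - 0.1815| = 0.2403


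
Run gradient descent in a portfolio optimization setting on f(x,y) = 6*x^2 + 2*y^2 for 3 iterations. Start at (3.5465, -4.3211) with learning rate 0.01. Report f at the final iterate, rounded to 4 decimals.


Gradient descent on f(x,y) = 6*x^2 + 2*y^2.
Starting point: (3.5465, -4.3211), alpha = 0.01
Step 1: grad_x = 2*6*3.5465 = 42.558, grad_y = 2*2*-4.3211 = -17.2844
  x_1 = 3.5465 - 0.01*42.558 = 3.1209
  y_1 = -4.3211 - 0.01*-17.2844 = -4.1483
Step 2: grad_x = 2*6*3.1209 = 37.451, grad_y = 2*2*-4.1483 = -16.593
  x_2 = 3.1209 - 0.01*37.451 = 2.7464
  y_2 = -4.1483 - 0.01*-16.593 = -3.9823
Step 3: grad_x = 2*6*2.7464 = 32.9569, grad_y = 2*2*-3.9823 = -15.9293
  x_3 = 2.7464 - 0.01*32.9569 = 2.4168
  y_3 = -3.9823 - 0.01*-15.9293 = -3.823
f(2.4168, -3.823) = 6*2.4168^2 + 2*(-3.823)^2 = 64.2779


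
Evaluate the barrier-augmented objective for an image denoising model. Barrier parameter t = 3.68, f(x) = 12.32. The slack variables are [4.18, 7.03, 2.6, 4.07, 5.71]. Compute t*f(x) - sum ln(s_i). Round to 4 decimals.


Step 1: Compute log-barrier.
ln values: [1.4303, 1.9502, 0.9555, 1.4036, 1.7422]
phi = -(1.4303 + 1.9502 + 0.9555 + 1.4036 + 1.7422) = -7.4819
Step 2: Compute augmented objective.
t*f(x) = 3.68*12.32 = 45.3376
Total = 45.3376 - 7.4819 = 37.8557


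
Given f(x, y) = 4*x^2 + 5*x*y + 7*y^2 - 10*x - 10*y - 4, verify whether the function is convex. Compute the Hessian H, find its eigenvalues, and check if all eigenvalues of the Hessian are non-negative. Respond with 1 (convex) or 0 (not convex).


The Hessian of f(x,y) = 4*x^2 + 5*x*y + 7*y^2 - 10*x - 10*y - 4 is:
H = [[8, 5], [5, 14]]
Trace = 8 + 14 = 22
Determinant = 8*14 - (5)^2 = 87
Discriminant = (22)^2 - 4*87 = 136.0
Eigenvalues: lambda_1 = 5.169, lambda_2 = 16.831
The function is convex.

1


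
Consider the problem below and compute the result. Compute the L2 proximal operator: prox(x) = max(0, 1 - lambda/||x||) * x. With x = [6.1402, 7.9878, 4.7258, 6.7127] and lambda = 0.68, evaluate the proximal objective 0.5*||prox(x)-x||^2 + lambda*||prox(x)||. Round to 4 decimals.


Step 1: Compute ||x||.
||x|| = 12.9962
Step 2: Compute scaling factor.
scale = max(0, 1 - 0.68/12.9962) = 0.9477
Step 3: prox(x) = [5.8189, 7.5699, 4.4785, 6.3615]
||prox(x)|| = 12.3162
Step 4: Proximal objective.
0.5*||prox-x||^2 = 0.2312
lambda*||prox|| = 8.375
Total = 8.6062


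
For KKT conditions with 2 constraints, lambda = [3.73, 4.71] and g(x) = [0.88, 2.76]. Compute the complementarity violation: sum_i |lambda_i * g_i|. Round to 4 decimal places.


KKT complementary slackness check:
lambda_1 * g_1 = 3.73 * 0.88 = 3.2824
lambda_2 * g_2 = 4.71 * 2.76 = 12.9996
Total violation = 3.2824 + 12.9996 = 16.282


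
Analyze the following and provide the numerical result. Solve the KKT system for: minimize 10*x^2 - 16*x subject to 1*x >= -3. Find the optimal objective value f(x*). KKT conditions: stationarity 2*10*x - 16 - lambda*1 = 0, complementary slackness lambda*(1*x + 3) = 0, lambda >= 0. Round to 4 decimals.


Step 1: Try lambda = 0 (constraint inactive).
Stationarity: 2*10*x - 16 = 0
x* = 16/(2*10) = 0.8
Check constraint: 1*0.8 = 0.8 >= -3 -- satisfied.
Step 2: Compute optimal value.
f(x*) = 10*0.8^2 - 16*0.8 = -6.4


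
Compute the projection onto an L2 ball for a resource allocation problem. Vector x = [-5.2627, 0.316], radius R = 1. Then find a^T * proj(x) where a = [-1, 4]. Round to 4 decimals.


Step 1: Compute ||x|| (intermediates to 6 decimals).
||x|| = sqrt((-5.2627)^2 + 0.316^2) = 5.272179
Step 2: Project.
Since ||x|| > R, scale = R/||x|| = 1/5.272179 = 0.189675, proj(x) = scale * x
proj(x) = [-0.998203, 0.059937]
Step 3: Dot product.
a^T * proj(x) = -1*(-0.998203) + 4*0.059937 = 1.238


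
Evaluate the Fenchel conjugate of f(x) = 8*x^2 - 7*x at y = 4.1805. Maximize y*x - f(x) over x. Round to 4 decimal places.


f*(y) = sup_x {y*x - a*x^2 - b*x} = sup_x {(y-b)*x - a*x^2}
FOC: (y - b) - 2a*x = 0 => x* = (y - b)/(2a)
x* = (4.1805 + 7)/(2*8) = 0.6988
f*(4.1805) = (y-b)^2/(4a) = (4.1805 + 7)^2/(4*8)
= 125.0036/32 = 3.9064


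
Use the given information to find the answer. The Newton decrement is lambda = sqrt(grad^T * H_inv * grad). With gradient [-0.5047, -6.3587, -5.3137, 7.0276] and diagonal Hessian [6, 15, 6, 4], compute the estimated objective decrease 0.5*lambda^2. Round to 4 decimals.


Step 1: H is diagonal, so H^(-1) * g = [-0.0841, -0.4239, -0.8856, 1.7569].
Step 2: g^T H^(-1) g = sum_i g_i^2 / H_ii
  = (-0.5047)^2/6 + (-6.3587)^2/15 + (-5.3137)^2/6 + (7.0276)^2/4
  = 0.0425 + 2.6955 + 4.7059 + 12.3468 = 19.7907
Step 3: Objective decrease = 0.5 * g^T H^(-1) g = 9.8953


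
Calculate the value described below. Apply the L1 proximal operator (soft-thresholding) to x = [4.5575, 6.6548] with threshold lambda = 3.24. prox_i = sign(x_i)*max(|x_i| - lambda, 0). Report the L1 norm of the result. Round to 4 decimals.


Soft-thresholding with lambda = 3.24:
prox(4.5575) = sign(4.5575)*max(|4.5575| - 3.24, 0) = 1.3175
prox(6.6548) = sign(6.6548)*max(|6.6548| - 3.24, 0) = 3.4148
prox(x) = [1.3175, 3.4148]
||prox(x)||_1 = 1.3175 + 3.4148 = 4.7323


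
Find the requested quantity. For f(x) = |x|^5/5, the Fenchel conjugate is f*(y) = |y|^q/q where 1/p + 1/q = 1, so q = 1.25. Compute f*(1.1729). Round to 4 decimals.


The conjugate exponent q satisfies 1/p + 1/q = 1.
p = 5, so q = 5/(5 - 1) = 1.25
|y|^q = 1.1729^1.25 = 1.2206
f*(1.1729) = 1.2206 / 1.25 = 0.9765


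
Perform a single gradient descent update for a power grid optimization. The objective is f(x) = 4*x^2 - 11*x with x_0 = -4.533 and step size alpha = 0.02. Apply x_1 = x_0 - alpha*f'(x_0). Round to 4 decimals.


We compute the gradient at x_0 and apply the update.
f'(x) = 8*x - 11
f'(-4.533) = 8*-4.533 - 11 = -47.264
x_1 = -4.533 - 0.02*-47.264 = -3.5877


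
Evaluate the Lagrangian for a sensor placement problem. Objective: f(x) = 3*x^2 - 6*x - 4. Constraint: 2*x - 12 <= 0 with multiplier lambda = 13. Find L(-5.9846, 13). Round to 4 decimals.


Step 1: Evaluate f(x).
f(-5.9846) = 3*(-5.9846)^2 - 6*(-5.9846) - 4 = 139.3539
Step 2: Evaluate g(x).
g(-5.9846) = 2*-5.9846 - 12 = -23.9692
Step 3: Compute Lagrangian.
L = 139.3539 + 13*-23.9692 = -172.2457


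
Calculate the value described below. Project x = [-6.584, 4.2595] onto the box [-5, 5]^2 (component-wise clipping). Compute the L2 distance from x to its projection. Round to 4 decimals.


Project each component onto [-5, 5].
clip(-6.584) = -5.0, clip(4.2595) = 4.2595
Projection = [-5.0, 4.2595]
Squared diffs: [2.5091, 0.0]
Distance = sqrt(2.5091) = 1.584


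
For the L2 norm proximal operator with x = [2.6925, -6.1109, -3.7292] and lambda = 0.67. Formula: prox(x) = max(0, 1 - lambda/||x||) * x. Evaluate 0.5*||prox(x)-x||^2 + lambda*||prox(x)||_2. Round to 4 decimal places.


Step 1: Compute ||x||.
||x|| = 7.6485
Step 2: Compute scaling factor.
scale = max(0, 1 - 0.67/7.6485) = 0.9124
Step 3: prox(x) = [2.4566, -5.5756, -3.4025]
||prox(x)|| = 6.9785
Step 4: Proximal objective.
0.5*||prox-x||^2 = 0.2245
lambda*||prox|| = 4.6756
Total = 4.9


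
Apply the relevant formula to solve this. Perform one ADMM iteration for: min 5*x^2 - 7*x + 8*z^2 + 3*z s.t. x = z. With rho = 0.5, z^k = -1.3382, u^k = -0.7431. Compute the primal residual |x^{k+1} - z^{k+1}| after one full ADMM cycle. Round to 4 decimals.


ADMM iteration with rho = 0.5, z^k = -1.3382, u^k = -0.7431
Step 1: x-update.
Minimize 5*x^2 - 7*x + (0.5/2)*(x + 1.3382 - 0.7431)^2
FOC: (2*5 + 0.5)*x = 7 + 0.5*(-1.3382 + 0.7431)
x^{k+1} = 0.6383
Step 2: z-update.
Minimize 8*z^2 + 3*z + (0.5/2)*(0.6383 - z - 0.7431)^2
FOC: (2*8 + 0.5)*z = -3 + 0.5*(0.6383 - 0.7431)
z^{k+1} = -0.185
Step 3: u-update.
u^{k+1} = -0.7431 + 0.6383 + 0.185 = 0.0802
Step 4: Primal residual = |0.6383 + 0.185| = 0.8233


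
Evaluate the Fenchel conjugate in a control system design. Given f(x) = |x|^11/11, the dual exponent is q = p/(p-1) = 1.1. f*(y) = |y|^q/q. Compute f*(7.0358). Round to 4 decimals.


The conjugate exponent q satisfies 1/p + 1/q = 1.
p = 11, so q = 11/(11 - 1) = 1.1
|y|^q = 7.0358^1.1 = 8.5515
f*(7.0358) = 8.5515 / 1.1 = 7.7741


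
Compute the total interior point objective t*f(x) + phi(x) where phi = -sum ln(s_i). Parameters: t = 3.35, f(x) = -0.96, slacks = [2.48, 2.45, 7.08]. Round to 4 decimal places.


Step 1: Compute log-barrier.
ln values: [0.9083, 0.8961, 1.9573]
phi = -(0.9083 + 0.8961 + 1.9573) = -3.7616
Step 2: Compute augmented objective.
t*f(x) = 3.35*-0.96 = -3.216
Total = -3.216 - 3.7616 = -6.9776


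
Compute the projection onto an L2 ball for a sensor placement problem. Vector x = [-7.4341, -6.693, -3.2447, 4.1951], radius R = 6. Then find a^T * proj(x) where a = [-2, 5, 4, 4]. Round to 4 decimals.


Step 1: Compute ||x|| (intermediates to 6 decimals).
||x|| = sqrt((-7.4341)^2 + (-6.693)^2 + (-3.2447)^2 + 4.1951^2) = 11.32206
Step 2: Project.
Since ||x|| > R, scale = R/||x|| = 6/11.32206 = 0.529939, proj(x) = scale * x
proj(x) = [-3.93962, -3.546882, -1.719493, 2.223147]
Step 3: Dot product.
a^T * proj(x) = -2*(-3.93962) + 5*(-3.546882) + 4*(-1.719493) + 4*2.223147 = -7.8406


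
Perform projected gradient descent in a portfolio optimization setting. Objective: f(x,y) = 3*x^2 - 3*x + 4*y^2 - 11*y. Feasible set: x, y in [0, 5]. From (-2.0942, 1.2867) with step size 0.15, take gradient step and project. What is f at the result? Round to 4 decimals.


Step 1: Compute gradient at (-2.0942, 1.2867).
grad_x = 2*3*-2.0942 - 3 = -15.5652
grad_y = 2*4*1.2867 - 11 = -0.7064
Step 2: Gradient step.
x_raw = -2.0942 - 0.15*-15.5652 = 0.2406
y_raw = 1.2867 - 0.15*-0.7064 = 1.3927
Step 3: Project onto [0, 5].
x_proj = clip(0.2406) = 0.2406
y_proj = clip(1.3927) = 1.3927
Step 4: Evaluate f.
f(0.2406, 1.3927) = -8.1094


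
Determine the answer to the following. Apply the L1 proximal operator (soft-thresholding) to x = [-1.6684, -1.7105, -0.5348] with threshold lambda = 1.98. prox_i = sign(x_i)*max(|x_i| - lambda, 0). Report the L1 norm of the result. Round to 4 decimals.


Soft-thresholding with lambda = 1.98:
prox(-1.6684) = sign(-1.6684)*max(|-1.6684| - 1.98, 0) = 0.0
prox(-1.7105) = sign(-1.7105)*max(|-1.7105| - 1.98, 0) = 0.0
prox(-0.5348) = sign(-0.5348)*max(|-0.5348| - 1.98, 0) = 0.0
prox(x) = [0.0, 0.0, 0.0]
||prox(x)||_1 = 0.0 + 0.0 + 0.0 = 0.0


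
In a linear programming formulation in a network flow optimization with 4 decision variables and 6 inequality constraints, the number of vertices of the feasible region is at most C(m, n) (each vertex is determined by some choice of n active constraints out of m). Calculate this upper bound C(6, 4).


Each vertex corresponds to some choice of n active constraints out of m, so the number of vertices is at most C(m, n) = m! / (n!(m-n)!).
m = 6, n = 4
Numerator: 6 * 5 * 4 * 3
Denominator: 4! = 24
C(6, 4) = 15


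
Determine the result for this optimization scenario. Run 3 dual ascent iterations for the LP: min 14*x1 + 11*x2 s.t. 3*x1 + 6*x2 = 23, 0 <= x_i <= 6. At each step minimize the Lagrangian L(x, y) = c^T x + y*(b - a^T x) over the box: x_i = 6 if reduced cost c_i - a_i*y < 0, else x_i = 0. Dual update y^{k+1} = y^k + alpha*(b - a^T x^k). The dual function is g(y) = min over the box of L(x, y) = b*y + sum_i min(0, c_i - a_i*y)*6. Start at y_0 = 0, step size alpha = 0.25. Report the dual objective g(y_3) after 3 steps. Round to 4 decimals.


Dual ascent for LP: min 14*x1 + 11*x2, 3*x1 + 6*x2 = 23, 0 <= x_i <= 6
Step 1: y^k = 0.0, reduced costs: (14.0, 11.0)
  x^k = (0.0, 0.0), subgradient = b - a^T x = 23.0
  y^{k+1} = 0.0 + 0.25*23.0 = 5.75
Step 2: y^k = 5.75, reduced costs: (-3.25, -23.5)
  x^k = (6.0, 6.0), subgradient = b - a^T x = -31.0
  y^{k+1} = 5.75 + 0.25*-31.0 = -2.0
Step 3: y^k = -2.0, reduced costs: (20.0, 23.0)
  x^k = (0.0, 0.0), subgradient = b - a^T x = 23.0
  y^{k+1} = -2.0 + 0.25*23.0 = 3.75
Dual objective at y_3 = 3.75: reduced costs (2.75, -11.5), box minimizer x = (0.0, 6.0)
g(y_3) = b*y + (c1 - a1*y)*x1 + (c2 - a2*y)*x2 = 23*3.75 + 2.75*0.0 + (-11.5)*6.0 = 86.25 + 0.0 - 69.0 = 17.25


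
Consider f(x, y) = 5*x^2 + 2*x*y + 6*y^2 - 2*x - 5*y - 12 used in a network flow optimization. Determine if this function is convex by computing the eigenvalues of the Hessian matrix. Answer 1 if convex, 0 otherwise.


The Hessian of f(x,y) = 5*x^2 + 2*x*y + 6*y^2 - 2*x - 5*y - 12 is:
H = [[10, 2], [2, 12]]
Trace = 10 + 12 = 22
Determinant = 10*12 - (2)^2 = 116
Discriminant = (22)^2 - 4*116 = 20.0
Eigenvalues: lambda_1 = 8.7639, lambda_2 = 13.2361
The function is convex.

1


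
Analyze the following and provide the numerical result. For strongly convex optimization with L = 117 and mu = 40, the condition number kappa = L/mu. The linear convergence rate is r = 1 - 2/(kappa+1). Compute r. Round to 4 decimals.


Step 1: Compute the condition number.
kappa = L/mu = 117/40 = 2.925
Step 2: Compute the convergence rate.
r = 1 - 2/(kappa + 1) = 1 - 2*mu/(L + mu) = (L - mu)/(L + mu) = 77/157 = 0.4904


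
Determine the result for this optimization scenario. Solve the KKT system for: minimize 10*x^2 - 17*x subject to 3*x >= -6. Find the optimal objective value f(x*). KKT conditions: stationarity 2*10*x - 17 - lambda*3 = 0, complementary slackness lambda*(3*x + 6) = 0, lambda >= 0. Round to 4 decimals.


Step 1: Try lambda = 0 (constraint inactive).
Stationarity: 2*10*x - 17 = 0
x* = 17/(2*10) = 0.85
Check constraint: 3*0.85 = 2.55 >= -6 -- satisfied.
Step 2: Compute optimal value.
f(x*) = 10*0.85^2 - 17*0.85 = -7.225


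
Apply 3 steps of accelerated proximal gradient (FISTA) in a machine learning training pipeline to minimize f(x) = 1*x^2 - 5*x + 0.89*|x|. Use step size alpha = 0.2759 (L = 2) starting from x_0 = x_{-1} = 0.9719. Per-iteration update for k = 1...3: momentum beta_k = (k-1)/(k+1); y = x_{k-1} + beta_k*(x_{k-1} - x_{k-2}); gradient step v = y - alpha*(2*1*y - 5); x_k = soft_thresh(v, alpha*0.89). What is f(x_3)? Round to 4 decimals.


FISTA on f(x) = 1*x^2 - 5*x + 0.89*|x|
L = 2, alpha = 0.2759
Iteration 1: beta = 0.0, y = 0.9719 + 0.0*(0.9719 - 0.9719) = 0.9719
  grad(y) = -3.0562, v = y - alpha*grad = 1.8151
  prox(v) = soft_thresh(1.8151, 0.2456) = 1.5696
Iteration 2: beta = 0.3333, y = 1.5696 + 0.3333*(1.5696 - 0.9719) = 1.7688
  grad(y) = -1.4625, v = y - alpha*grad = 2.1723
  prox(v) = soft_thresh(2.1723, 0.2456) = 1.9267
Iteration 3: beta = 0.5, y = 1.9267 + 0.5*(1.9267 - 1.5696) = 2.1053
  grad(y) = -0.7894, v = y - alpha*grad = 2.3231
  prox(v) = soft_thresh(2.3231, 0.2456) = 2.0775
f(x_3) = 1*2.0775^2 - 5*2.0775 + 0.89*|2.0775| = -4.2225


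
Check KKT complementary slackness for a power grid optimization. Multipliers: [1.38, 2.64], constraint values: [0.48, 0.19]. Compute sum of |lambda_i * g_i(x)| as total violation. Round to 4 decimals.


KKT complementary slackness check:
lambda_1 * g_1 = 1.38 * 0.48 = 0.6624
lambda_2 * g_2 = 2.64 * 0.19 = 0.5016
Total violation = 0.6624 + 0.5016 = 1.164


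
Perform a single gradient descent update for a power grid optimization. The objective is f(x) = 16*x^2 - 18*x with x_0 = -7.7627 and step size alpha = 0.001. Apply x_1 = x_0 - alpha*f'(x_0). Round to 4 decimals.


We compute the gradient at x_0 and apply the update.
f'(x) = 32*x - 18
f'(-7.7627) = 32*-7.7627 - 18 = -266.4064
x_1 = -7.7627 - 0.001*-266.4064 = -7.4963


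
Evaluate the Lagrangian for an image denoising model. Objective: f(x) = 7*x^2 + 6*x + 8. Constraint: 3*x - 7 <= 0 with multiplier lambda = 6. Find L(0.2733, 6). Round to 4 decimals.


Step 1: Evaluate f(x).
f(0.2733) = 7*0.2733^2 + 6*0.2733 + 8 = 10.1627
Step 2: Evaluate g(x).
g(0.2733) = 3*0.2733 - 7 = -6.1801
Step 3: Compute Lagrangian.
L = 10.1627 + 6*-6.1801 = -26.9179


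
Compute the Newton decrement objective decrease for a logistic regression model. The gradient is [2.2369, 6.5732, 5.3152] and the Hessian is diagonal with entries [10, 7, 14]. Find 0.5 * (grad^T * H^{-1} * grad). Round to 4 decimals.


Step 1: H is diagonal, so H^(-1) * g = [0.2237, 0.939, 0.3797].
Step 2: g^T H^(-1) g = sum_i g_i^2 / H_ii
  = (2.2369)^2/10 + (6.5732)^2/7 + (5.3152)^2/14
  = 0.5004 + 6.1724 + 2.018 = 8.6907
Step 3: Objective decrease = 0.5 * g^T H^(-1) g = 4.3454


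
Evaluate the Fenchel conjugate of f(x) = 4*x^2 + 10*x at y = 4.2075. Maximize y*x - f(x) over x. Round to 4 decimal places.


f*(y) = sup_x {y*x - a*x^2 - b*x} = sup_x {(y-b)*x - a*x^2}
FOC: (y - b) - 2a*x = 0 => x* = (y - b)/(2a)
x* = (4.2075 - 10)/(2*4) = -0.7241
f*(4.2075) = (y-b)^2/(4a) = (4.2075 - 10)^2/(4*4)
= 33.5531/16 = 2.0971


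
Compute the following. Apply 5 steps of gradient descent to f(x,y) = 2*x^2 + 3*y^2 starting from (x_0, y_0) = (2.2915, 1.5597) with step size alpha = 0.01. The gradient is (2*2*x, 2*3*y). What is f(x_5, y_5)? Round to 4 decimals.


Gradient descent on f(x,y) = 2*x^2 + 3*y^2.
Starting point: (2.2915, 1.5597), alpha = 0.01
Step 1: grad_x = 2*2*2.2915 = 9.166, grad_y = 2*3*1.5597 = 9.3582
  x_1 = 2.2915 - 0.01*9.166 = 2.1998
  y_1 = 1.5597 - 0.01*9.3582 = 1.4661
Step 2: grad_x = 2*2*2.1998 = 8.7994, grad_y = 2*3*1.4661 = 8.7967
  x_2 = 2.1998 - 0.01*8.7994 = 2.1118
  y_2 = 1.4661 - 0.01*8.7967 = 1.3782
Step 3: grad_x = 2*2*2.1118 = 8.4474, grad_y = 2*3*1.3782 = 8.2689
  x_3 = 2.1118 - 0.01*8.4474 = 2.0274
  y_3 = 1.3782 - 0.01*8.2689 = 1.2955
Step 4: grad_x = 2*2*2.0274 = 8.1095, grad_y = 2*3*1.2955 = 7.7728
  x_4 = 2.0274 - 0.01*8.1095 = 1.9463
  y_4 = 1.2955 - 0.01*7.7728 = 1.2177
Step 5: grad_x = 2*2*1.9463 = 7.7851, grad_y = 2*3*1.2177 = 7.3064
  x_5 = 1.9463 - 0.01*7.7851 = 1.8684
  y_5 = 1.2177 - 0.01*7.3064 = 1.1447
f(1.8684, 1.1447) = 2*1.8684^2 + 3*1.1447^2 = 10.9128


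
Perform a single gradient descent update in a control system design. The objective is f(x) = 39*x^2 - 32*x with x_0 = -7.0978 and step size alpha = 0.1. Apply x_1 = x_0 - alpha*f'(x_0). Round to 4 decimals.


We compute the gradient at x_0 and apply the update.
f'(x) = 78*x - 32
f'(-7.0978) = 78*-7.0978 - 32 = -585.6284
x_1 = -7.0978 - 0.1*-585.6284 = 51.465


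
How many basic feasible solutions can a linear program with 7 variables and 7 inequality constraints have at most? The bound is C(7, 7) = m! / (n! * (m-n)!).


Each vertex corresponds to some choice of n active constraints out of m, so the number of vertices is at most C(m, n) = m! / (n!(m-n)!).
m = 7, n = 7
Numerator: 7 * 6 * 5 * 4 * 3 * 2 * 1
Denominator: 7! = 5040
C(7, 7) = 1


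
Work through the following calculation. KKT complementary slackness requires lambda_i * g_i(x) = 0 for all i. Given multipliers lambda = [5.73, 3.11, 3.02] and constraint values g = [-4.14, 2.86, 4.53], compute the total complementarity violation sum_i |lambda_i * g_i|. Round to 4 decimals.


KKT complementary slackness check:
lambda_1 * g_1 = 5.73 * -4.14 = -23.7222
lambda_2 * g_2 = 3.11 * 2.86 = 8.8946
lambda_3 * g_3 = 3.02 * 4.53 = 13.6806
Total violation = 23.7222 + 8.8946 + 13.6806 = 46.2974


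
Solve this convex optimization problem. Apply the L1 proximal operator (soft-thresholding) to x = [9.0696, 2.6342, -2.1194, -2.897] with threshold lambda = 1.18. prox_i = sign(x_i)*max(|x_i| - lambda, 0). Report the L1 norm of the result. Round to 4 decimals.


Soft-thresholding with lambda = 1.18:
prox(9.0696) = sign(9.0696)*max(|9.0696| - 1.18, 0) = 7.8896
prox(2.6342) = sign(2.6342)*max(|2.6342| - 1.18, 0) = 1.4542
prox(-2.1194) = sign(-2.1194)*max(|-2.1194| - 1.18, 0) = -0.9394
prox(-2.897) = sign(-2.897)*max(|-2.897| - 1.18, 0) = -1.717
prox(x) = [7.8896, 1.4542, -0.9394, -1.717]
||prox(x)||_1 = 7.8896 + 1.4542 + 0.9394 + 1.717 = 12.0002


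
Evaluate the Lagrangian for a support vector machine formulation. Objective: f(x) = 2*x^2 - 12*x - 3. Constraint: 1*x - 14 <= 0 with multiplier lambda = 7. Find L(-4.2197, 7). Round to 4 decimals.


Step 1: Evaluate f(x).
f(-4.2197) = 2*(-4.2197)^2 - 12*(-4.2197) - 3 = 83.2481
Step 2: Evaluate g(x).
g(-4.2197) = 1*-4.2197 - 14 = -18.2197
Step 3: Compute Lagrangian.
L = 83.2481 + 7*-18.2197 = -44.2898


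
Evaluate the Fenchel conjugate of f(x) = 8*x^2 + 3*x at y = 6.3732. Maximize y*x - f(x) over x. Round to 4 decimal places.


f*(y) = sup_x {y*x - a*x^2 - b*x} = sup_x {(y-b)*x - a*x^2}
FOC: (y - b) - 2a*x = 0 => x* = (y - b)/(2a)
x* = (6.3732 - 3)/(2*8) = 0.2108
f*(6.3732) = (y-b)^2/(4a) = (6.3732 - 3)^2/(4*8)
= 11.3785/32 = 0.3556


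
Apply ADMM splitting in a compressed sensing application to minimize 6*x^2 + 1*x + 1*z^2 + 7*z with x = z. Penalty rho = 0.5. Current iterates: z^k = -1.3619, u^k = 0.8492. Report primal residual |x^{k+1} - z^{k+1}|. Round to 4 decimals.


ADMM iteration with rho = 0.5, z^k = -1.3619, u^k = 0.8492
Step 1: x-update.
Minimize 6*x^2 + 1*x + (0.5/2)*(x + 1.3619 + 0.8492)^2
FOC: (2*6 + 0.5)*x = -1 + 0.5*(-1.3619 - 0.8492)
x^{k+1} = -0.1684
Step 2: z-update.
Minimize 1*z^2 + 7*z + (0.5/2)*(-0.1684 - z + 0.8492)^2
FOC: (2*1 + 0.5)*z = -7 + 0.5*(-0.1684 + 0.8492)
z^{k+1} = -2.6638
Step 3: u-update.
u^{k+1} = 0.8492 - 0.1684 + 2.6638 = 3.3446
Step 4: Primal residual = |-0.1684 + 2.6638| = 2.4954


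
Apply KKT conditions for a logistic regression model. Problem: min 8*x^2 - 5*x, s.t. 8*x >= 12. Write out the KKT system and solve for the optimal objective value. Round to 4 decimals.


Step 1: Try lambda = 0 (constraint inactive).
x_unc = 5/(2*8) = 0.3125
Check: 8*0.3125 = 2.5 < 12 -- violated!
Step 2: Constraint must be active: 8*x = 12
x* = 12/8 = 1.5
lambda = (2*8*1.5 - 5)/8 = 2.375
Step 3: Compute optimal value.
f(x*) = 8*1.5^2 - 5*1.5 = 10.5


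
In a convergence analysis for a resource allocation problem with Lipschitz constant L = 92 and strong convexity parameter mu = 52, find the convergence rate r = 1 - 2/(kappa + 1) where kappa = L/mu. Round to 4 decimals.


Step 1: Compute the condition number.
kappa = L/mu = 92/52 = 1.7692
Step 2: Compute the convergence rate.
r = 1 - 2/(kappa + 1) = 1 - 2*mu/(L + mu) = (L - mu)/(L + mu) = 40/144 = 0.2778


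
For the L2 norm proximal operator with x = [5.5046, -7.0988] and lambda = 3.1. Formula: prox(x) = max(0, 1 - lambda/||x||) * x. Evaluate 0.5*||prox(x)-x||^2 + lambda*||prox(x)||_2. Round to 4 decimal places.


Step 1: Compute ||x||.
||x|| = 8.983
Step 2: Compute scaling factor.
scale = max(0, 1 - 3.1/8.983) = 0.6549
Step 3: prox(x) = [3.605, -4.649]
||prox(x)|| = 5.883
Step 4: Proximal objective.
0.5*||prox-x||^2 = 4.805
lambda*||prox|| = 18.2373
Total = 23.0422


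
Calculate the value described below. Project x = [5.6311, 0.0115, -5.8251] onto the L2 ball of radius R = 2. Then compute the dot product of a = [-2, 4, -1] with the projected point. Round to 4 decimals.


Step 1: Compute ||x|| (intermediates to 6 decimals).
||x|| = sqrt(5.6311^2 + 0.0115^2 + (-5.8251)^2) = 8.101926
Step 2: Project.
Since ||x|| > R, scale = R/||x|| = 2/8.101926 = 0.246855, proj(x) = scale * x
proj(x) = [1.390065, 0.002839, -1.437955]
Step 3: Dot product.
a^T * proj(x) = -2*1.390065 + 4*0.002839 - 1*(-1.437955) = -1.3308
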